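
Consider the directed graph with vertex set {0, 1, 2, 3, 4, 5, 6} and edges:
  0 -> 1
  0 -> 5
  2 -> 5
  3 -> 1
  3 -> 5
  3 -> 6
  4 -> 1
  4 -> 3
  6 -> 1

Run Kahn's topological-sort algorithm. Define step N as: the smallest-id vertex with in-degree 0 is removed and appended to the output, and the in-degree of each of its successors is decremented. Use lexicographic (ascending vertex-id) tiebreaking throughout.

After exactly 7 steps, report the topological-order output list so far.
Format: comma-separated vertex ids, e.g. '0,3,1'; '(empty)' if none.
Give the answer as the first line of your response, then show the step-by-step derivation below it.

0,2,4,3,5,6,1

step 1: output 0; order=[0]; indeg=(0,3,0,1,0,2,1)
step 2: output 2; order=[0,2]; indeg=(0,3,0,1,0,1,1)
step 3: output 4; order=[0,2,4]; indeg=(0,2,0,0,0,1,1)
step 4: output 3; order=[0,2,4,3]; indeg=(0,1,0,0,0,0,0)
step 5: output 5; order=[0,2,4,3,5]; indeg=(0,1,0,0,0,0,0)
step 6: output 6; order=[0,2,4,3,5,6]; indeg=(0,0,0,0,0,0,0)
step 7: output 1; order=[0,2,4,3,5,6,1]; indeg=(0,0,0,0,0,0,0)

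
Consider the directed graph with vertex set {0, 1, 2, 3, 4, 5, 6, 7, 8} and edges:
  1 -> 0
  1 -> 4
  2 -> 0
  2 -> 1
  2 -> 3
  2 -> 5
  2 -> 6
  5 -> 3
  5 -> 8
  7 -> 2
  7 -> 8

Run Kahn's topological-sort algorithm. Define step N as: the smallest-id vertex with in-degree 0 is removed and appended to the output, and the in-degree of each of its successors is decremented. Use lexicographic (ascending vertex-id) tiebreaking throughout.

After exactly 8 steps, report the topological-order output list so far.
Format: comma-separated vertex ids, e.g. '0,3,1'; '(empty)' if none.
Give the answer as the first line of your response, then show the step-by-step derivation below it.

7,2,1,0,4,5,3,6

step 1: output 7; order=[7]; indeg=(2,1,0,2,1,1,1,0,1)
step 2: output 2; order=[7,2]; indeg=(1,0,0,1,1,0,0,0,1)
step 3: output 1; order=[7,2,1]; indeg=(0,0,0,1,0,0,0,0,1)
step 4: output 0; order=[7,2,1,0]; indeg=(0,0,0,1,0,0,0,0,1)
step 5: output 4; order=[7,2,1,0,4]; indeg=(0,0,0,1,0,0,0,0,1)
step 6: output 5; order=[7,2,1,0,4,5]; indeg=(0,0,0,0,0,0,0,0,0)
step 7: output 3; order=[7,2,1,0,4,5,3]; indeg=(0,0,0,0,0,0,0,0,0)
step 8: output 6; order=[7,2,1,0,4,5,3,6]; indeg=(0,0,0,0,0,0,0,0,0)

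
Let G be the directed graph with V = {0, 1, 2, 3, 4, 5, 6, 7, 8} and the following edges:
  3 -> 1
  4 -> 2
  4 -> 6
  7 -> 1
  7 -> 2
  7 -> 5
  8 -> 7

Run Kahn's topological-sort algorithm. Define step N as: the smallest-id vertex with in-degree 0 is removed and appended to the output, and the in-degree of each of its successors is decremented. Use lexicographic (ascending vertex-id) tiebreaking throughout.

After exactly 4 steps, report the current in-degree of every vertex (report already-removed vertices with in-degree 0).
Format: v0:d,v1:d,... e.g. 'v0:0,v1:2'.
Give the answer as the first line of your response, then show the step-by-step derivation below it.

v0:0,v1:1,v2:1,v3:0,v4:0,v5:1,v6:0,v7:1,v8:0

step 1: output 0; order=[0]; indeg=(0,2,2,0,0,1,1,1,0)
step 2: output 3; order=[0,3]; indeg=(0,1,2,0,0,1,1,1,0)
step 3: output 4; order=[0,3,4]; indeg=(0,1,1,0,0,1,0,1,0)
step 4: output 6; order=[0,3,4,6]; indeg=(0,1,1,0,0,1,0,1,0)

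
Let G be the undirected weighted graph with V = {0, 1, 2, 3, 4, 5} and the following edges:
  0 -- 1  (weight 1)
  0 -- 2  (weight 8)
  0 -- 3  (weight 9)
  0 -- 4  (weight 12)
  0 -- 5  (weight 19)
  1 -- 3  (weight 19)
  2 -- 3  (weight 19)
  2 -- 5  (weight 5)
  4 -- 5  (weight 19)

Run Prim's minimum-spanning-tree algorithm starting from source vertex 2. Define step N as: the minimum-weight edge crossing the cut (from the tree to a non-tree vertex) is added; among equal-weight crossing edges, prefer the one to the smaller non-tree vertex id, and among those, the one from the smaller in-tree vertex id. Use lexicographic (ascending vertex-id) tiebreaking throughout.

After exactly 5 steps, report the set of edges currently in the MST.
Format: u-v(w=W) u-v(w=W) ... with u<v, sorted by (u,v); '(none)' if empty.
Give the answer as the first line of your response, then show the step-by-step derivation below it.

0-1(w=1) 0-2(w=8) 0-3(w=9) 0-4(w=12) 2-5(w=5)

step 1: add edge 2-5 (w=5); MST = {2-5(w=5)}
step 2: add edge 0-2 (w=8); MST = {0-2(w=8) 2-5(w=5)}
step 3: add edge 0-1 (w=1); MST = {0-1(w=1) 0-2(w=8) 2-5(w=5)}
step 4: add edge 0-3 (w=9); MST = {0-1(w=1) 0-2(w=8) 0-3(w=9) 2-5(w=5)}
step 5: add edge 0-4 (w=12); MST = {0-1(w=1) 0-2(w=8) 0-3(w=9) 0-4(w=12) 2-5(w=5)}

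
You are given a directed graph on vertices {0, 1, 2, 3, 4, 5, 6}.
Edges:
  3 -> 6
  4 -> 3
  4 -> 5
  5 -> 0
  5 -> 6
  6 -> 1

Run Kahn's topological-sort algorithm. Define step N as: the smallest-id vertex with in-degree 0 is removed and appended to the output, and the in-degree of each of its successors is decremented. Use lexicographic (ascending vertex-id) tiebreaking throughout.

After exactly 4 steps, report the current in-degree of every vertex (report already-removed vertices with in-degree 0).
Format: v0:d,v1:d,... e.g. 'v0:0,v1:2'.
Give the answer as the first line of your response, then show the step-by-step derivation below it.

v0:0,v1:1,v2:0,v3:0,v4:0,v5:0,v6:0

step 1: output 2; order=[2]; indeg=(1,1,0,1,0,1,2)
step 2: output 4; order=[2,4]; indeg=(1,1,0,0,0,0,2)
step 3: output 3; order=[2,4,3]; indeg=(1,1,0,0,0,0,1)
step 4: output 5; order=[2,4,3,5]; indeg=(0,1,0,0,0,0,0)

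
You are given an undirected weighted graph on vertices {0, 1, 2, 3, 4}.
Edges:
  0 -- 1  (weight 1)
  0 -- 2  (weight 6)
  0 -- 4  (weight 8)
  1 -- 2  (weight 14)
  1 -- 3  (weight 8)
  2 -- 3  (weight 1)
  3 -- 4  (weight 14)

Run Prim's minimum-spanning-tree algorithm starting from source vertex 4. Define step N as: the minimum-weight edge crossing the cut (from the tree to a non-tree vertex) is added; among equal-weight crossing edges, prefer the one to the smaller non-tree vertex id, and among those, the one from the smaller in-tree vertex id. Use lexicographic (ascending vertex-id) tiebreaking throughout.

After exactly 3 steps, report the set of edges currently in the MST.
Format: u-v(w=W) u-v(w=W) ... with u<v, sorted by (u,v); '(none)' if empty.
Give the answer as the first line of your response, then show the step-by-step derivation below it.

0-1(w=1) 0-2(w=6) 0-4(w=8)

step 1: add edge 0-4 (w=8); MST = {0-4(w=8)}
step 2: add edge 0-1 (w=1); MST = {0-1(w=1) 0-4(w=8)}
step 3: add edge 0-2 (w=6); MST = {0-1(w=1) 0-2(w=6) 0-4(w=8)}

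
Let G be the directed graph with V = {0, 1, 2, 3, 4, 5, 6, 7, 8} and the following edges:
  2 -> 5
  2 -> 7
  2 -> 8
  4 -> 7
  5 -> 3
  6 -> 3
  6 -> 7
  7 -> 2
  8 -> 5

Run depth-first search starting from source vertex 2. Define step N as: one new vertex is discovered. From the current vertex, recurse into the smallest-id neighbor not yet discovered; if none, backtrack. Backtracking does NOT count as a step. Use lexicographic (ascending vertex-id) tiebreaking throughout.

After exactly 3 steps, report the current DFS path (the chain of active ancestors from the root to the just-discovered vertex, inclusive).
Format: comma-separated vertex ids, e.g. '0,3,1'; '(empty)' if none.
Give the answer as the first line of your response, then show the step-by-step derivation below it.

2,5,3

step 1: discover 2; path=2; order=2
step 2: discover 5; path=2>5; order=2,5
step 3: discover 3; path=2>5>3; order=2,5,3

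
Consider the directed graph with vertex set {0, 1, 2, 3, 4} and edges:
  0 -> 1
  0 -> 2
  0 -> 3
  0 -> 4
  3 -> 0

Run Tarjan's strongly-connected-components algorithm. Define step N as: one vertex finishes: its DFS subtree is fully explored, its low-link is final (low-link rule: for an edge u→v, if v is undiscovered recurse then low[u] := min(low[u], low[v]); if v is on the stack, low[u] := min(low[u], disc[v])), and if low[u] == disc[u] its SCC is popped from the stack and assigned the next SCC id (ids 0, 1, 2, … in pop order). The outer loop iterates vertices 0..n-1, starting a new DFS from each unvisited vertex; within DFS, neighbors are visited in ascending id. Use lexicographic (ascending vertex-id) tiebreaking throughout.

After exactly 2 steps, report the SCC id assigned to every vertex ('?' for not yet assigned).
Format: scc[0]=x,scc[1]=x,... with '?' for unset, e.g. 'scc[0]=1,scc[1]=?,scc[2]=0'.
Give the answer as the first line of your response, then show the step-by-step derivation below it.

scc[0]=?,scc[1]=0,scc[2]=1,scc[3]=?,scc[4]=?

step 1: low=(low[0]=0,low[1]=1,low[2]=?,low[3]=?,low[4]=?); scc=(scc[0]=?,scc[1]=0,scc[2]=?,scc[3]=?,scc[4]=?)
step 2: low=(low[0]=0,low[1]=1,low[2]=2,low[3]=?,low[4]=?); scc=(scc[0]=?,scc[1]=0,scc[2]=1,scc[3]=?,scc[4]=?)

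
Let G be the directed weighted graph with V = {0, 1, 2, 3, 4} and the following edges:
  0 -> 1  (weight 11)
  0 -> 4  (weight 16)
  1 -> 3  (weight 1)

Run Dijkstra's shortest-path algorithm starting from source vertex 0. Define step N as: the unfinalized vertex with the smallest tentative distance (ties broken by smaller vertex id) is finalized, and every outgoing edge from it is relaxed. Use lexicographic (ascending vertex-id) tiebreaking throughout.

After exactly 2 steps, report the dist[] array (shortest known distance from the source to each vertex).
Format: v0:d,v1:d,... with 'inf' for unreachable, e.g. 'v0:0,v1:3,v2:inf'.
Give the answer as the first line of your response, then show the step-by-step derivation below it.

v0:0,v1:11,v2:inf,v3:12,v4:16

step 1: dist = v0:0,v1:11,v2:inf,v3:inf,v4:16
step 2: dist = v0:0,v1:11,v2:inf,v3:12,v4:16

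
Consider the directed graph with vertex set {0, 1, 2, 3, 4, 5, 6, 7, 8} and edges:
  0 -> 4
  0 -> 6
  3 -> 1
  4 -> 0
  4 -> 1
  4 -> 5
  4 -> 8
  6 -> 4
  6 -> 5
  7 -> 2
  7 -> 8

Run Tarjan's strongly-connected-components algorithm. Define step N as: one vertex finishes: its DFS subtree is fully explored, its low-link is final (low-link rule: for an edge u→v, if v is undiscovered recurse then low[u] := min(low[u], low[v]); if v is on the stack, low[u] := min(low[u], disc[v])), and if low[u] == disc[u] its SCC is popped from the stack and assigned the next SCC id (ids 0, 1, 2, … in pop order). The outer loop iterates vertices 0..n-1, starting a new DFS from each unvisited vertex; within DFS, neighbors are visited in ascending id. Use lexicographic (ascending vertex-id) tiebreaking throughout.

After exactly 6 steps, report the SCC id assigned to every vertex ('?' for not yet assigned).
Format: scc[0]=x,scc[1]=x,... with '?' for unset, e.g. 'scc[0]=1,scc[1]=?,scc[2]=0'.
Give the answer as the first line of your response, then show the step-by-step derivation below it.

scc[0]=3,scc[1]=0,scc[2]=?,scc[3]=?,scc[4]=3,scc[5]=1,scc[6]=3,scc[7]=?,scc[8]=2

step 1: low=(low[0]=0,low[1]=2,low[2]=?,low[3]=?,low[4]=0,low[5]=?,low[6]=?,low[7]=?,low[8]=?); scc=(scc[0]=?,scc[1]=0,scc[2]=?,scc[3]=?,scc[4]=?,scc[5]=?,scc[6]=?,scc[7]=?,scc[8]=?)
step 2: low=(low[0]=0,low[1]=2,low[2]=?,low[3]=?,low[4]=0,low[5]=3,low[6]=?,low[7]=?,low[8]=?); scc=(scc[0]=?,scc[1]=0,scc[2]=?,scc[3]=?,scc[4]=?,scc[5]=1,scc[6]=?,scc[7]=?,scc[8]=?)
step 3: low=(low[0]=0,low[1]=2,low[2]=?,low[3]=?,low[4]=0,low[5]=3,low[6]=?,low[7]=?,low[8]=4); scc=(scc[0]=?,scc[1]=0,scc[2]=?,scc[3]=?,scc[4]=?,scc[5]=1,scc[6]=?,scc[7]=?,scc[8]=2)
step 4: low=(low[0]=0,low[1]=2,low[2]=?,low[3]=?,low[4]=0,low[5]=3,low[6]=?,low[7]=?,low[8]=4); scc=(scc[0]=?,scc[1]=0,scc[2]=?,scc[3]=?,scc[4]=?,scc[5]=1,scc[6]=?,scc[7]=?,scc[8]=2)
step 5: low=(low[0]=0,low[1]=2,low[2]=?,low[3]=?,low[4]=0,low[5]=3,low[6]=1,low[7]=?,low[8]=4); scc=(scc[0]=?,scc[1]=0,scc[2]=?,scc[3]=?,scc[4]=?,scc[5]=1,scc[6]=?,scc[7]=?,scc[8]=2)
step 6: low=(low[0]=0,low[1]=2,low[2]=?,low[3]=?,low[4]=0,low[5]=3,low[6]=1,low[7]=?,low[8]=4); scc=(scc[0]=3,scc[1]=0,scc[2]=?,scc[3]=?,scc[4]=3,scc[5]=1,scc[6]=3,scc[7]=?,scc[8]=2)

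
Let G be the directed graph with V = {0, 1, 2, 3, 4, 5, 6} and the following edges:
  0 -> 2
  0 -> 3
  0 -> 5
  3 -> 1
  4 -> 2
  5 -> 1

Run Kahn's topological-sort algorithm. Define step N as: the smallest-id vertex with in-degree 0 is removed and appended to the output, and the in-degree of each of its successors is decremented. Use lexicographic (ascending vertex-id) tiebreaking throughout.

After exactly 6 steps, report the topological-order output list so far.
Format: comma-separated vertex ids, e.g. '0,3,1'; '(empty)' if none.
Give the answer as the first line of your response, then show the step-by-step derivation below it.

0,3,4,2,5,1

step 1: output 0; order=[0]; indeg=(0,2,1,0,0,0,0)
step 2: output 3; order=[0,3]; indeg=(0,1,1,0,0,0,0)
step 3: output 4; order=[0,3,4]; indeg=(0,1,0,0,0,0,0)
step 4: output 2; order=[0,3,4,2]; indeg=(0,1,0,0,0,0,0)
step 5: output 5; order=[0,3,4,2,5]; indeg=(0,0,0,0,0,0,0)
step 6: output 1; order=[0,3,4,2,5,1]; indeg=(0,0,0,0,0,0,0)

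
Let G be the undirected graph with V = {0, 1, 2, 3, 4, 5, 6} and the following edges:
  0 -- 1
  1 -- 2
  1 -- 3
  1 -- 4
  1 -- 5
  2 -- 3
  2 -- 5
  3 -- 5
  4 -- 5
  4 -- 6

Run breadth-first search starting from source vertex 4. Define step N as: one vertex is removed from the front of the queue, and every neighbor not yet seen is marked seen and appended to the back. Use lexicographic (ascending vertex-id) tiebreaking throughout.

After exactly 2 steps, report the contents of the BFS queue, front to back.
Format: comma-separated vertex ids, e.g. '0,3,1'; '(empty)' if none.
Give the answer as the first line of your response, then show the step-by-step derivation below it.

5,6,0,2,3

step 1: dequeue 4; queue=[1,5,6]; order=4
step 2: dequeue 1; queue=[5,6,0,2,3]; order=4,1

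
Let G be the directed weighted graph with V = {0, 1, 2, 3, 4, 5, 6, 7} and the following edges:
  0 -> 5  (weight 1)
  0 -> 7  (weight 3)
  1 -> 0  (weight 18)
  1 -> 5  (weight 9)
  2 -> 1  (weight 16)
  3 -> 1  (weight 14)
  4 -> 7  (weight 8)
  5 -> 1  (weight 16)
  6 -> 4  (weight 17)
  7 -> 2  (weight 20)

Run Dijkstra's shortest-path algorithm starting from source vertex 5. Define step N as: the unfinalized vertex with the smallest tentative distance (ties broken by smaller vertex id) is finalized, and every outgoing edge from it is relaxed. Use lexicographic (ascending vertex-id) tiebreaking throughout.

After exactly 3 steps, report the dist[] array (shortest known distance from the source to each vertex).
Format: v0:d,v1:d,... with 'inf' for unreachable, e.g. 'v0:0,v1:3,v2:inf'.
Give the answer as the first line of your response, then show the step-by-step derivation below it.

v0:34,v1:16,v2:inf,v3:inf,v4:inf,v5:0,v6:inf,v7:37

step 1: dist = v0:inf,v1:16,v2:inf,v3:inf,v4:inf,v5:0,v6:inf,v7:inf
step 2: dist = v0:34,v1:16,v2:inf,v3:inf,v4:inf,v5:0,v6:inf,v7:inf
step 3: dist = v0:34,v1:16,v2:inf,v3:inf,v4:inf,v5:0,v6:inf,v7:37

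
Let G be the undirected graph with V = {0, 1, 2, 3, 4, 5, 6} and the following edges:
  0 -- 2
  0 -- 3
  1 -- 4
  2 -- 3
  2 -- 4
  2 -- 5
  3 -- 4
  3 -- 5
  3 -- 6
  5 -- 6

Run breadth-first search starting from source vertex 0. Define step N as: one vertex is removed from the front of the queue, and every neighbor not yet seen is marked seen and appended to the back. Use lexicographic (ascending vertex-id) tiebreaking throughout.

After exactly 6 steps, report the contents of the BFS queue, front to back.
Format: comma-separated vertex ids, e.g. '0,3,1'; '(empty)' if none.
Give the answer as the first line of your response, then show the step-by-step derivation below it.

1

step 1: dequeue 0; queue=[2,3]; order=0
step 2: dequeue 2; queue=[3,4,5]; order=0,2
step 3: dequeue 3; queue=[4,5,6]; order=0,2,3
step 4: dequeue 4; queue=[5,6,1]; order=0,2,3,4
step 5: dequeue 5; queue=[6,1]; order=0,2,3,4,5
step 6: dequeue 6; queue=[1]; order=0,2,3,4,5,6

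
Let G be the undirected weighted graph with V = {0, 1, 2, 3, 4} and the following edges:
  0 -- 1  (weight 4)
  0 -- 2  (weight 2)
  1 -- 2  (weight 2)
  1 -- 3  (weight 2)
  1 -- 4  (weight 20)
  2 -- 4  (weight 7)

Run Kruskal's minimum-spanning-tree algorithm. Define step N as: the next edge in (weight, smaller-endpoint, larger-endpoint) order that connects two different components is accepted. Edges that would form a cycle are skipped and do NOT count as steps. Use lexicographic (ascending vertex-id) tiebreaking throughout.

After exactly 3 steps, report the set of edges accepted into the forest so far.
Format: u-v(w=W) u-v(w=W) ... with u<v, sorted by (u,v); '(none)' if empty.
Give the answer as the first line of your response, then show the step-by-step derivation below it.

0-2(w=2) 1-2(w=2) 1-3(w=2)

step 1: add edge 0-2 (w=2); MST = {0-2(w=2)}
step 2: add edge 1-2 (w=2); MST = {0-2(w=2) 1-2(w=2)}
step 3: add edge 1-3 (w=2); MST = {0-2(w=2) 1-2(w=2) 1-3(w=2)}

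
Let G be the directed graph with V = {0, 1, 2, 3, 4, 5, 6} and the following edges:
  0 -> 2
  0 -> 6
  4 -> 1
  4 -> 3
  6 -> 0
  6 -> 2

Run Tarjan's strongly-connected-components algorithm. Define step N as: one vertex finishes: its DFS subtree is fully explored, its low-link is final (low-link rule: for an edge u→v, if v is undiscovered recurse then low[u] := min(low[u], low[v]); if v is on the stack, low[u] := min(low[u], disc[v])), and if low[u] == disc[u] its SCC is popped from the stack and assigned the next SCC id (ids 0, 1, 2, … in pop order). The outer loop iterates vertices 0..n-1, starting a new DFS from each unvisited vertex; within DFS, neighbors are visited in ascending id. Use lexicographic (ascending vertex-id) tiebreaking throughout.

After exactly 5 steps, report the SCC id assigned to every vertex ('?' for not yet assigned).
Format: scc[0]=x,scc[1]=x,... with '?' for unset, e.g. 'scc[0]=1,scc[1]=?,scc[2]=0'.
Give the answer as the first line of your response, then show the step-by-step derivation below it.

scc[0]=1,scc[1]=2,scc[2]=0,scc[3]=3,scc[4]=?,scc[5]=?,scc[6]=1

step 1: low=(low[0]=0,low[1]=?,low[2]=1,low[3]=?,low[4]=?,low[5]=?,low[6]=?); scc=(scc[0]=?,scc[1]=?,scc[2]=0,scc[3]=?,scc[4]=?,scc[5]=?,scc[6]=?)
step 2: low=(low[0]=0,low[1]=?,low[2]=1,low[3]=?,low[4]=?,low[5]=?,low[6]=0); scc=(scc[0]=?,scc[1]=?,scc[2]=0,scc[3]=?,scc[4]=?,scc[5]=?,scc[6]=?)
step 3: low=(low[0]=0,low[1]=?,low[2]=1,low[3]=?,low[4]=?,low[5]=?,low[6]=0); scc=(scc[0]=1,scc[1]=?,scc[2]=0,scc[3]=?,scc[4]=?,scc[5]=?,scc[6]=1)
step 4: low=(low[0]=0,low[1]=3,low[2]=1,low[3]=?,low[4]=?,low[5]=?,low[6]=0); scc=(scc[0]=1,scc[1]=2,scc[2]=0,scc[3]=?,scc[4]=?,scc[5]=?,scc[6]=1)
step 5: low=(low[0]=0,low[1]=3,low[2]=1,low[3]=4,low[4]=?,low[5]=?,low[6]=0); scc=(scc[0]=1,scc[1]=2,scc[2]=0,scc[3]=3,scc[4]=?,scc[5]=?,scc[6]=1)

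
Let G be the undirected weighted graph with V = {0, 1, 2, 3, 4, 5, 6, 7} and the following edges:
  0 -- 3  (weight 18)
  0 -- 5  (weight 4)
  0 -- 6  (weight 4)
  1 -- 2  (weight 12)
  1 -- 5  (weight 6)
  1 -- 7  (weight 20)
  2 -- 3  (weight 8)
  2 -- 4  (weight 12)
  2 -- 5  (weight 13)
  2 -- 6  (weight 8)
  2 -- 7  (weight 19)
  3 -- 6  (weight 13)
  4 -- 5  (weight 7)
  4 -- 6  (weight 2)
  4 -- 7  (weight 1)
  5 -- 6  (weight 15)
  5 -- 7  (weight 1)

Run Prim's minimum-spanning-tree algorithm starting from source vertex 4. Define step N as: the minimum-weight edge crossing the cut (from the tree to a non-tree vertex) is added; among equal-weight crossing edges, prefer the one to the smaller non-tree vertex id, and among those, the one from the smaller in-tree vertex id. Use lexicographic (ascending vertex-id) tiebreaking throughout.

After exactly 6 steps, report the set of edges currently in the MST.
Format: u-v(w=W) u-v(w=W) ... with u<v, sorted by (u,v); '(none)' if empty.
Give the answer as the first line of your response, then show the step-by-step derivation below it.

0-5(w=4) 1-5(w=6) 2-6(w=8) 4-6(w=2) 4-7(w=1) 5-7(w=1)

step 1: add edge 4-7 (w=1); MST = {4-7(w=1)}
step 2: add edge 5-7 (w=1); MST = {4-7(w=1) 5-7(w=1)}
step 3: add edge 4-6 (w=2); MST = {4-6(w=2) 4-7(w=1) 5-7(w=1)}
step 4: add edge 0-5 (w=4); MST = {0-5(w=4) 4-6(w=2) 4-7(w=1) 5-7(w=1)}
step 5: add edge 1-5 (w=6); MST = {0-5(w=4) 1-5(w=6) 4-6(w=2) 4-7(w=1) 5-7(w=1)}
step 6: add edge 2-6 (w=8); MST = {0-5(w=4) 1-5(w=6) 2-6(w=8) 4-6(w=2) 4-7(w=1) 5-7(w=1)}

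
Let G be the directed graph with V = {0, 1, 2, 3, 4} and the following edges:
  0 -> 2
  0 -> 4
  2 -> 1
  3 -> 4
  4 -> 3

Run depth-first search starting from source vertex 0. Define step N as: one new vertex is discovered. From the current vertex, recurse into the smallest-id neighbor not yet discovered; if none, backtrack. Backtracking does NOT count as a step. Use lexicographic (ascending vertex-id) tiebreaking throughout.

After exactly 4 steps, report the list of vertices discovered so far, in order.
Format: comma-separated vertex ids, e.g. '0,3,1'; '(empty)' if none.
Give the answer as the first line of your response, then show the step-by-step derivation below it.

0,2,1,4

step 1: discover 0; path=0; order=0
step 2: discover 2; path=0>2; order=0,2
step 3: discover 1; path=0>2>1; order=0,2,1
step 4: discover 4; path=0>4; order=0,2,1,4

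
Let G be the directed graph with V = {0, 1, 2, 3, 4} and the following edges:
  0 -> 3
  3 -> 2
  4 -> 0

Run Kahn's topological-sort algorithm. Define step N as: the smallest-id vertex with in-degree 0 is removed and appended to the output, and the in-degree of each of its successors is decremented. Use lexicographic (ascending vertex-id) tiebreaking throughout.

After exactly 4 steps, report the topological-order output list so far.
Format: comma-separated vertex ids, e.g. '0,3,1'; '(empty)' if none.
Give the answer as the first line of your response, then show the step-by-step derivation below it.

1,4,0,3

step 1: output 1; order=[1]; indeg=(1,0,1,1,0)
step 2: output 4; order=[1,4]; indeg=(0,0,1,1,0)
step 3: output 0; order=[1,4,0]; indeg=(0,0,1,0,0)
step 4: output 3; order=[1,4,0,3]; indeg=(0,0,0,0,0)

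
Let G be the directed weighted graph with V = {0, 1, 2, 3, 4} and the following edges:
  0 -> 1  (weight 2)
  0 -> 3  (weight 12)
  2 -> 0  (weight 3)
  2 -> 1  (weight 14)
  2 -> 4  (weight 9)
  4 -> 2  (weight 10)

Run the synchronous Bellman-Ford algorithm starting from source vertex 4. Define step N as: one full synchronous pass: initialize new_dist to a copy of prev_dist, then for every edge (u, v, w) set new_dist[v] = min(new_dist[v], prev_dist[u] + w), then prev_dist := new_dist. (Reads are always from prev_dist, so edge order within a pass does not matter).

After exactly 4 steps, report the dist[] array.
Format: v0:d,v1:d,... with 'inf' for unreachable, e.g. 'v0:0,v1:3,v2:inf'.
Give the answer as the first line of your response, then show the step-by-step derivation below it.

v0:13,v1:15,v2:10,v3:25,v4:0

step 1: dist = v0:inf,v1:inf,v2:10,v3:inf,v4:0
step 2: dist = v0:13,v1:24,v2:10,v3:inf,v4:0
step 3: dist = v0:13,v1:15,v2:10,v3:25,v4:0
step 4: dist = v0:13,v1:15,v2:10,v3:25,v4:0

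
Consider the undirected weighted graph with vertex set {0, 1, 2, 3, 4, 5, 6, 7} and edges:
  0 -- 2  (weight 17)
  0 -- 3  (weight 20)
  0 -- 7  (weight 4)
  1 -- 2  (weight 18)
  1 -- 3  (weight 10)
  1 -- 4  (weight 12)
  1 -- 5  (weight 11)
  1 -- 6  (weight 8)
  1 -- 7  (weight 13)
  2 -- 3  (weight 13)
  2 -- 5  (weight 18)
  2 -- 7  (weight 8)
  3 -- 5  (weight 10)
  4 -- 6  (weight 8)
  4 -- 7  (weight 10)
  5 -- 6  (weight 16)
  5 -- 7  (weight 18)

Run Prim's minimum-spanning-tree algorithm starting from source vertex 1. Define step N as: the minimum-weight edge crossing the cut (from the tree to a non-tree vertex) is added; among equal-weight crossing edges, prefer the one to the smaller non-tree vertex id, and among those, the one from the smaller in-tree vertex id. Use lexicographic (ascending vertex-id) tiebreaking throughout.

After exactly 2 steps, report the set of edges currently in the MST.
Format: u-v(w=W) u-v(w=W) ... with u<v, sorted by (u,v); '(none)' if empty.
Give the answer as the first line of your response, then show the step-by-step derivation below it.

1-6(w=8) 4-6(w=8)

step 1: add edge 1-6 (w=8); MST = {1-6(w=8)}
step 2: add edge 4-6 (w=8); MST = {1-6(w=8) 4-6(w=8)}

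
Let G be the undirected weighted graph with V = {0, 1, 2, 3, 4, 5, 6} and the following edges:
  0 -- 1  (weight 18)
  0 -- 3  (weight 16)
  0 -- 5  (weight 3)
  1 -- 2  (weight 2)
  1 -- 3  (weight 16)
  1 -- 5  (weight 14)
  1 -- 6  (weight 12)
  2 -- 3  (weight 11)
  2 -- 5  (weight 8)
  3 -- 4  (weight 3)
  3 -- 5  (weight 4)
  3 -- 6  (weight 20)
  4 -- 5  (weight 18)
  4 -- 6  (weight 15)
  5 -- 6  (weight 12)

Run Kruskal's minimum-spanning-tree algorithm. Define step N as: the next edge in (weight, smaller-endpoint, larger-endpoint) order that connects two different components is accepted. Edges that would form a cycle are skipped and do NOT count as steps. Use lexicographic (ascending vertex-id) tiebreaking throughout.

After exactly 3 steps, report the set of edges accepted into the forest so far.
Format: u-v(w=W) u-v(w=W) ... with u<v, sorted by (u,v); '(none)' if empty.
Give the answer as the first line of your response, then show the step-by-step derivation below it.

0-5(w=3) 1-2(w=2) 3-4(w=3)

step 1: add edge 1-2 (w=2); MST = {1-2(w=2)}
step 2: add edge 0-5 (w=3); MST = {0-5(w=3) 1-2(w=2)}
step 3: add edge 3-4 (w=3); MST = {0-5(w=3) 1-2(w=2) 3-4(w=3)}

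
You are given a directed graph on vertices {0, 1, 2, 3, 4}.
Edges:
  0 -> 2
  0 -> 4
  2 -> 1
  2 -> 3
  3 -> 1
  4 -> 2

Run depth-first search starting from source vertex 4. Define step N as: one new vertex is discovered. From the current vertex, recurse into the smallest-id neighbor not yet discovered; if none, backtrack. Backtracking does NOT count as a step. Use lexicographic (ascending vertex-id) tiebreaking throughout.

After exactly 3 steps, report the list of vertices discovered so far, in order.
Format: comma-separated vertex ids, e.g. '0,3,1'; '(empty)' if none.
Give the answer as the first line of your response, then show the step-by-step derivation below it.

4,2,1

step 1: discover 4; path=4; order=4
step 2: discover 2; path=4>2; order=4,2
step 3: discover 1; path=4>2>1; order=4,2,1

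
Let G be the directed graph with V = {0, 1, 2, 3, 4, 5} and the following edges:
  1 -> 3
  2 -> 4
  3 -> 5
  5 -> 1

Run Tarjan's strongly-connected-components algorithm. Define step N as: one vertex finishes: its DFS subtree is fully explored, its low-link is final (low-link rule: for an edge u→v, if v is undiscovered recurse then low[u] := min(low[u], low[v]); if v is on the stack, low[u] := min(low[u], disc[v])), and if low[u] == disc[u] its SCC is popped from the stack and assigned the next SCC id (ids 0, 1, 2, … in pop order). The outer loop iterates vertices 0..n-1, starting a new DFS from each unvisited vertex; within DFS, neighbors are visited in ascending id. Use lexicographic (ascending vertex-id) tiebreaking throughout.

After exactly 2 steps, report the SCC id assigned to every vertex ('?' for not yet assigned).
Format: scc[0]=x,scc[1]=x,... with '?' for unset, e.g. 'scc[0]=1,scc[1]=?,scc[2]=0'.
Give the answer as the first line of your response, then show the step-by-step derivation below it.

scc[0]=0,scc[1]=?,scc[2]=?,scc[3]=?,scc[4]=?,scc[5]=?

step 1: low=(low[0]=0,low[1]=?,low[2]=?,low[3]=?,low[4]=?,low[5]=?); scc=(scc[0]=0,scc[1]=?,scc[2]=?,scc[3]=?,scc[4]=?,scc[5]=?)
step 2: low=(low[0]=0,low[1]=1,low[2]=?,low[3]=2,low[4]=?,low[5]=1); scc=(scc[0]=0,scc[1]=?,scc[2]=?,scc[3]=?,scc[4]=?,scc[5]=?)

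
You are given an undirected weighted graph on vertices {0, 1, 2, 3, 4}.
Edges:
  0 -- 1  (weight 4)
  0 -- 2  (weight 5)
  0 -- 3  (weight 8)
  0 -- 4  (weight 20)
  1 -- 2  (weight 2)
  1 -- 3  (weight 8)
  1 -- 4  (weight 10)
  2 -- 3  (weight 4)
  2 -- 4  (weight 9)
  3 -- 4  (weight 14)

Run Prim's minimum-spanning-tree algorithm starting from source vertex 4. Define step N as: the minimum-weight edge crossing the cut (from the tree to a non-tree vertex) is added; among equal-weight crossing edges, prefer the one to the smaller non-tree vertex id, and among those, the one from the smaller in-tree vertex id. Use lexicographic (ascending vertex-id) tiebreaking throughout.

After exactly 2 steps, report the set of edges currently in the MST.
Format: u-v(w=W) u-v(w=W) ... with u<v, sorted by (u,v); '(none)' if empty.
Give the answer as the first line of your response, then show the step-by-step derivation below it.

1-2(w=2) 2-4(w=9)

step 1: add edge 2-4 (w=9); MST = {2-4(w=9)}
step 2: add edge 1-2 (w=2); MST = {1-2(w=2) 2-4(w=9)}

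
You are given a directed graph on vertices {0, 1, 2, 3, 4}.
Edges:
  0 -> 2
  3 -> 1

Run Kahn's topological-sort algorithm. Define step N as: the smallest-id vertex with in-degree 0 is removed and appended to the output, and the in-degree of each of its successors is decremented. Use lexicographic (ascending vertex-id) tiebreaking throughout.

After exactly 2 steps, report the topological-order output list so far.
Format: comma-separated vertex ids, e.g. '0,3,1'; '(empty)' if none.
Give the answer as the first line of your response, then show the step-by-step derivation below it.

0,2

step 1: output 0; order=[0]; indeg=(0,1,0,0,0)
step 2: output 2; order=[0,2]; indeg=(0,1,0,0,0)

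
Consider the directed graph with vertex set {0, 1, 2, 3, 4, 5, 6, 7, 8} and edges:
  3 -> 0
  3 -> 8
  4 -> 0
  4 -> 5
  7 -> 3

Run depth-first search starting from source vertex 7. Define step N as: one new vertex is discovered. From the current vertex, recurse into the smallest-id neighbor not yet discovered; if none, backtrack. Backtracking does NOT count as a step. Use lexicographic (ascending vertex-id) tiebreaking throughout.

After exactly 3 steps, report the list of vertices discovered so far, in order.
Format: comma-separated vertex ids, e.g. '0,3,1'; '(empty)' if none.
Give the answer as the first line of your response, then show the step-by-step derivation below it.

7,3,0

step 1: discover 7; path=7; order=7
step 2: discover 3; path=7>3; order=7,3
step 3: discover 0; path=7>3>0; order=7,3,0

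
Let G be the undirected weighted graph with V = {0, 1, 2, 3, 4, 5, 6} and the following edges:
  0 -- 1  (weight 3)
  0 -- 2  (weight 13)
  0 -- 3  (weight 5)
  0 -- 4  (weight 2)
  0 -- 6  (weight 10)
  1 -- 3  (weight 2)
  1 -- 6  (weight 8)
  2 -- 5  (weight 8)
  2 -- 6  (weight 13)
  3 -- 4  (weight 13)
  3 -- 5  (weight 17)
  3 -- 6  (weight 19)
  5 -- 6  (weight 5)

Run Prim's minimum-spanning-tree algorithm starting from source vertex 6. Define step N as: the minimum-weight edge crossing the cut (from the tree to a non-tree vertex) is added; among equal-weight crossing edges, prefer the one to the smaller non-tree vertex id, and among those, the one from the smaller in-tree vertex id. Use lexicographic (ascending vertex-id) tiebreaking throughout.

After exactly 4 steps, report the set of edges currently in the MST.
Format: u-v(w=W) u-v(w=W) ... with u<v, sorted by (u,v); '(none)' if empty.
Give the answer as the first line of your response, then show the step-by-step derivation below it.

0-1(w=3) 1-3(w=2) 1-6(w=8) 5-6(w=5)

step 1: add edge 5-6 (w=5); MST = {5-6(w=5)}
step 2: add edge 1-6 (w=8); MST = {1-6(w=8) 5-6(w=5)}
step 3: add edge 1-3 (w=2); MST = {1-3(w=2) 1-6(w=8) 5-6(w=5)}
step 4: add edge 0-1 (w=3); MST = {0-1(w=3) 1-3(w=2) 1-6(w=8) 5-6(w=5)}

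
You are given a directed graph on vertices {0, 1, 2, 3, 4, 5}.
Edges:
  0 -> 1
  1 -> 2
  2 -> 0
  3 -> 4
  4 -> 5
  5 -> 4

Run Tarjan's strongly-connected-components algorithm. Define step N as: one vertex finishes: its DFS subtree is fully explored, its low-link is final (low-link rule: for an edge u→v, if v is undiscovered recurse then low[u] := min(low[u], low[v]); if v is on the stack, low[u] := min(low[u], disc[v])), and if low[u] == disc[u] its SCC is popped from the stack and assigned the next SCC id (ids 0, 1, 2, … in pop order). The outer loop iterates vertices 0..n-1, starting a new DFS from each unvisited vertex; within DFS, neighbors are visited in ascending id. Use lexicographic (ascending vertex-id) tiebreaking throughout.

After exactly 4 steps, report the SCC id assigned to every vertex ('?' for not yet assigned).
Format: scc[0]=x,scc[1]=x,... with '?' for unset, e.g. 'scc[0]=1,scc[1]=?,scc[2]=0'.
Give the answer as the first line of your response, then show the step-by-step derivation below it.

scc[0]=0,scc[1]=0,scc[2]=0,scc[3]=?,scc[4]=?,scc[5]=?

step 1: low=(low[0]=0,low[1]=1,low[2]=0,low[3]=?,low[4]=?,low[5]=?); scc=(scc[0]=?,scc[1]=?,scc[2]=?,scc[3]=?,scc[4]=?,scc[5]=?)
step 2: low=(low[0]=0,low[1]=0,low[2]=0,low[3]=?,low[4]=?,low[5]=?); scc=(scc[0]=?,scc[1]=?,scc[2]=?,scc[3]=?,scc[4]=?,scc[5]=?)
step 3: low=(low[0]=0,low[1]=0,low[2]=0,low[3]=?,low[4]=?,low[5]=?); scc=(scc[0]=0,scc[1]=0,scc[2]=0,scc[3]=?,scc[4]=?,scc[5]=?)
step 4: low=(low[0]=0,low[1]=0,low[2]=0,low[3]=3,low[4]=4,low[5]=4); scc=(scc[0]=0,scc[1]=0,scc[2]=0,scc[3]=?,scc[4]=?,scc[5]=?)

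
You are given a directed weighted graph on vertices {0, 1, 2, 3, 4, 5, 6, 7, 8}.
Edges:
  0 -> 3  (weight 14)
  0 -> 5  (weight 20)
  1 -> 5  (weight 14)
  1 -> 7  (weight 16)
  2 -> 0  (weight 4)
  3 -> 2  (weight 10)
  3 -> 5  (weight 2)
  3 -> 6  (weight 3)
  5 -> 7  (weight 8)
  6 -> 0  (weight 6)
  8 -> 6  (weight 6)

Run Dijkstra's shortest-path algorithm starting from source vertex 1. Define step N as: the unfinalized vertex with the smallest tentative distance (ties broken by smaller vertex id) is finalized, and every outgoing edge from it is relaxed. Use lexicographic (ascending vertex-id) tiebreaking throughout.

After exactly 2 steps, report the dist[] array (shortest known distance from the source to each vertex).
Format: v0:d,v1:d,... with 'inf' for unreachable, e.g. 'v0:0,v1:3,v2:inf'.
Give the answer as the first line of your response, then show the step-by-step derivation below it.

v0:inf,v1:0,v2:inf,v3:inf,v4:inf,v5:14,v6:inf,v7:16,v8:inf

step 1: dist = v0:inf,v1:0,v2:inf,v3:inf,v4:inf,v5:14,v6:inf,v7:16,v8:inf
step 2: dist = v0:inf,v1:0,v2:inf,v3:inf,v4:inf,v5:14,v6:inf,v7:16,v8:inf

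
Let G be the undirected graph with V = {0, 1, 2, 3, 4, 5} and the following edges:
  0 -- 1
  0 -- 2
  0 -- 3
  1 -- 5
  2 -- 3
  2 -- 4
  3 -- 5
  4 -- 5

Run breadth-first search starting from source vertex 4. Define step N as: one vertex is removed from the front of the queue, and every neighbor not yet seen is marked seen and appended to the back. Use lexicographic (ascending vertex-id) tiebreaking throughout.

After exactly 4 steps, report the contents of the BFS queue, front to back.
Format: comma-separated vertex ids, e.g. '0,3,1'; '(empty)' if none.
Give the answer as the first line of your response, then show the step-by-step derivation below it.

3,1

step 1: dequeue 4; queue=[2,5]; order=4
step 2: dequeue 2; queue=[5,0,3]; order=4,2
step 3: dequeue 5; queue=[0,3,1]; order=4,2,5
step 4: dequeue 0; queue=[3,1]; order=4,2,5,0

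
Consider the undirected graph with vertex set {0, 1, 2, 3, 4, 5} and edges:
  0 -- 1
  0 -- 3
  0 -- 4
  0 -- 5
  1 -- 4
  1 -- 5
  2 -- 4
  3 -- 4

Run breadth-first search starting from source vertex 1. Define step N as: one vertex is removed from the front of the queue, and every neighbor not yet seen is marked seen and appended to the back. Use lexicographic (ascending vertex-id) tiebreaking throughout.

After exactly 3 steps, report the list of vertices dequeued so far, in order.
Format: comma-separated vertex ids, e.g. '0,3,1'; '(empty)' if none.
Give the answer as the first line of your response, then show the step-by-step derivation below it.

1,0,4

step 1: dequeue 1; queue=[0,4,5]; order=1
step 2: dequeue 0; queue=[4,5,3]; order=1,0
step 3: dequeue 4; queue=[5,3,2]; order=1,0,4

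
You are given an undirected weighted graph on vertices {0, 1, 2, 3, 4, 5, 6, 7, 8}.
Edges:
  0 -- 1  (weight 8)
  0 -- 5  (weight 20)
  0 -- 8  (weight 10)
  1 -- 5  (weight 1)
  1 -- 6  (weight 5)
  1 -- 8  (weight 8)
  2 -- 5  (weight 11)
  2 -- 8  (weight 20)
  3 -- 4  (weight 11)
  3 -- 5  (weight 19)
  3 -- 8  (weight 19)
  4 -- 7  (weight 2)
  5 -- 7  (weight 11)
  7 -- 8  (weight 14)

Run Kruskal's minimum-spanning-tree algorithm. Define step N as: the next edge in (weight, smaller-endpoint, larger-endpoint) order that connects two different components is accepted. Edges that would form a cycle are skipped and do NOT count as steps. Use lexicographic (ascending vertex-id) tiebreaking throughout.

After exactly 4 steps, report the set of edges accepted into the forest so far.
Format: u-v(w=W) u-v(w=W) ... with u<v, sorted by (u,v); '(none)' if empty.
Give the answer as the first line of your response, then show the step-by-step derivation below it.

0-1(w=8) 1-5(w=1) 1-6(w=5) 4-7(w=2)

step 1: add edge 1-5 (w=1); MST = {1-5(w=1)}
step 2: add edge 4-7 (w=2); MST = {1-5(w=1) 4-7(w=2)}
step 3: add edge 1-6 (w=5); MST = {1-5(w=1) 1-6(w=5) 4-7(w=2)}
step 4: add edge 0-1 (w=8); MST = {0-1(w=8) 1-5(w=1) 1-6(w=5) 4-7(w=2)}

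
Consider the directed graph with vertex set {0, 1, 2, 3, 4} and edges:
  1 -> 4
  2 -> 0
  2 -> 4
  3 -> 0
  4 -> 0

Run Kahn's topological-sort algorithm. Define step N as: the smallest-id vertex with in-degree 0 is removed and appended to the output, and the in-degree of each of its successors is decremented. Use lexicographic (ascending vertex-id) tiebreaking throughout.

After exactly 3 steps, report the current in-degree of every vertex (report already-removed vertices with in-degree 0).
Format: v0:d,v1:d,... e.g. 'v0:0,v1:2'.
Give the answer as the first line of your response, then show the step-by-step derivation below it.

v0:1,v1:0,v2:0,v3:0,v4:0

step 1: output 1; order=[1]; indeg=(3,0,0,0,1)
step 2: output 2; order=[1,2]; indeg=(2,0,0,0,0)
step 3: output 3; order=[1,2,3]; indeg=(1,0,0,0,0)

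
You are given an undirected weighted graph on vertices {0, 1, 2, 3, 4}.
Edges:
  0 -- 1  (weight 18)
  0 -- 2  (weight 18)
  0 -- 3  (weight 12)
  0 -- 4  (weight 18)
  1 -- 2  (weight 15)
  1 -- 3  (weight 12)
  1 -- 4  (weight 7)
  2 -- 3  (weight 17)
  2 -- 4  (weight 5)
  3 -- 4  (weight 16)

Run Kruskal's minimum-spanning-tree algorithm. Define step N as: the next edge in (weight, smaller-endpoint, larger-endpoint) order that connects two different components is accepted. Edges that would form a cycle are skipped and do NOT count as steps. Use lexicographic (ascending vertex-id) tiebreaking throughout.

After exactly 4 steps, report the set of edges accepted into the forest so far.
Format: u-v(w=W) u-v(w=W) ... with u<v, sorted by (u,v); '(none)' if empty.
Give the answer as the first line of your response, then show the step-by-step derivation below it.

0-3(w=12) 1-3(w=12) 1-4(w=7) 2-4(w=5)

step 1: add edge 2-4 (w=5); MST = {2-4(w=5)}
step 2: add edge 1-4 (w=7); MST = {1-4(w=7) 2-4(w=5)}
step 3: add edge 0-3 (w=12); MST = {0-3(w=12) 1-4(w=7) 2-4(w=5)}
step 4: add edge 1-3 (w=12); MST = {0-3(w=12) 1-3(w=12) 1-4(w=7) 2-4(w=5)}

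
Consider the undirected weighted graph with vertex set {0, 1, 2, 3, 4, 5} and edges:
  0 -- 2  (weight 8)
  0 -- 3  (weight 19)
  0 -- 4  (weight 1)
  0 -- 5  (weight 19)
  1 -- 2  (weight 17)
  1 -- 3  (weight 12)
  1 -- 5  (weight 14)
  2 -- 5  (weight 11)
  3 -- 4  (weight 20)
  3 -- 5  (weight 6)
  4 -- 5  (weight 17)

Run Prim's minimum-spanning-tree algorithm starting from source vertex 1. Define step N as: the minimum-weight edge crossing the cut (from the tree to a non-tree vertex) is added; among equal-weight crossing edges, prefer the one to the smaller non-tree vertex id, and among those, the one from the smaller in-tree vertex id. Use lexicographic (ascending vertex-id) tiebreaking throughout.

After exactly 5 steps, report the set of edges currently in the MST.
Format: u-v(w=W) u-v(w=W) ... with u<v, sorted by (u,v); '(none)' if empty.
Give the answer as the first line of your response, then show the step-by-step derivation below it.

0-2(w=8) 0-4(w=1) 1-3(w=12) 2-5(w=11) 3-5(w=6)

step 1: add edge 1-3 (w=12); MST = {1-3(w=12)}
step 2: add edge 3-5 (w=6); MST = {1-3(w=12) 3-5(w=6)}
step 3: add edge 2-5 (w=11); MST = {1-3(w=12) 2-5(w=11) 3-5(w=6)}
step 4: add edge 0-2 (w=8); MST = {0-2(w=8) 1-3(w=12) 2-5(w=11) 3-5(w=6)}
step 5: add edge 0-4 (w=1); MST = {0-2(w=8) 0-4(w=1) 1-3(w=12) 2-5(w=11) 3-5(w=6)}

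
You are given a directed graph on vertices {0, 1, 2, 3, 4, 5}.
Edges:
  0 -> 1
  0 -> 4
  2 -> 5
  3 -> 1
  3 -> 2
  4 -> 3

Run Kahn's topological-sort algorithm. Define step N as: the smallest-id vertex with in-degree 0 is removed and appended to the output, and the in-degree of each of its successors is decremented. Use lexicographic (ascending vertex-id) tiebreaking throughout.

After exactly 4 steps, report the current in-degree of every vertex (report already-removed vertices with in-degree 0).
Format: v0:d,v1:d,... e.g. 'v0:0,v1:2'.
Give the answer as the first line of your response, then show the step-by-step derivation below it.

v0:0,v1:0,v2:0,v3:0,v4:0,v5:1

step 1: output 0; order=[0]; indeg=(0,1,1,1,0,1)
step 2: output 4; order=[0,4]; indeg=(0,1,1,0,0,1)
step 3: output 3; order=[0,4,3]; indeg=(0,0,0,0,0,1)
step 4: output 1; order=[0,4,3,1]; indeg=(0,0,0,0,0,1)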